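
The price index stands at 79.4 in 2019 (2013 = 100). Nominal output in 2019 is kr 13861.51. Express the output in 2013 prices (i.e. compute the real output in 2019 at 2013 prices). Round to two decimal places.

17457.82

Real = Nominal ÷ (Index/100) = 13861.51 ÷ (79.4/100)
     = 13861.51 ÷ 0.794 = 17457.8212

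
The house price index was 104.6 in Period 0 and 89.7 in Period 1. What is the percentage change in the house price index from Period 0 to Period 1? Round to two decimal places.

Change = (89.7 − 104.6) / 104.6 × 100
       = -14.9 / 104.6 × 100 = -14.2447%

-14.24%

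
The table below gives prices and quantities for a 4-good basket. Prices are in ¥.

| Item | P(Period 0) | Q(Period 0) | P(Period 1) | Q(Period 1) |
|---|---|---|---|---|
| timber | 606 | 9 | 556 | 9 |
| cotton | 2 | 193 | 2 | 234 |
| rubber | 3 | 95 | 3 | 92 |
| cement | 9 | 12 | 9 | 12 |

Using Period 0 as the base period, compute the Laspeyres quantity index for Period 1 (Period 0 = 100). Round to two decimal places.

101.17

Laspeyres quantity index uses base-period prices as weights.
ΣP(Period 0)·Q(Period 1) = 606×9 + 2×234 + 3×92 + 9×12 = 5454 + 468 + 276 + 108 = 6306
ΣP(Period 0)·Q(Period 0) = 606×9 + 2×193 + 3×95 + 9×12 = 5454 + 386 + 285 + 108 = 6233
Index = 6306 / 6233 × 100 = 101.1712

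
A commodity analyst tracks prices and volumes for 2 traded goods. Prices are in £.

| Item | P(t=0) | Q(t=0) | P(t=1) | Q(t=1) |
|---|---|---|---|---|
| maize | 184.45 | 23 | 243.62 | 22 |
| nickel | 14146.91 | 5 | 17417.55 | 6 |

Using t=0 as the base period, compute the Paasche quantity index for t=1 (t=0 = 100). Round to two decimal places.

118.53

Paasche quantity index uses current-period prices as weights.
ΣP(t=1)·Q(t=1) = 243.62×22 + 17417.55×6 = 5359.64 + 104505.3 = 109864.94
ΣP(t=1)·Q(t=0) = 243.62×23 + 17417.55×5 = 5603.26 + 87087.75 = 92691.01
Index = 109864.94 / 92691.01 × 100 = 118.5282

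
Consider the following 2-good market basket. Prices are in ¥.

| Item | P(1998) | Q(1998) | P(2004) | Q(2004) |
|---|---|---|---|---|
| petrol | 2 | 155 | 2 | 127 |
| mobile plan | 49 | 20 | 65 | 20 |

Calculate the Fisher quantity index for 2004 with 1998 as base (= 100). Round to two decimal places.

Laspeyres component (base-period weights):
ΣP(1998)Q(2004) = 2×127 + 49×20 = 254 + 980 = 1234
ΣP(1998)Q(1998) = 2×155 + 49×20 = 310 + 980 = 1290
L = 1234 / 1290 × 100 = 95.6589
Paasche component (current-period weights):
ΣP(2004)Q(2004) = 2×127 + 65×20 = 254 + 1300 = 1554
ΣP(2004)Q(1998) = 2×155 + 65×20 = 310 + 1300 = 1610
P = 1554 / 1610 × 100 = 96.5217
Fisher = √(L × P) = √(95.6589 × 96.5217) = 96.0894

96.09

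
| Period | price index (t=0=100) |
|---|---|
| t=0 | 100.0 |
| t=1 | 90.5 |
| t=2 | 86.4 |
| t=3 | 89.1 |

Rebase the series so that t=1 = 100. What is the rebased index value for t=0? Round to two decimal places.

110.50

Rebased(t=0) = 100.0 / 90.5 × 100 = 110.4972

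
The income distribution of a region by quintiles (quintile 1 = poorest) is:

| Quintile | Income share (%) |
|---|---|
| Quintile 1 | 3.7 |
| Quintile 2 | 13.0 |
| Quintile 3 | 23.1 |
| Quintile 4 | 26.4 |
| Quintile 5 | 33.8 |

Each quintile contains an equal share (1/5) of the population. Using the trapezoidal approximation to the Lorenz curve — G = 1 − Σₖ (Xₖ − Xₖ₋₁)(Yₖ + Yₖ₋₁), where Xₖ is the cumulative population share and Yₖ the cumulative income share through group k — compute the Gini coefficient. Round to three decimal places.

Cumulative income shares Yₖ: 0.0370, 0.1670, 0.3980, 0.6620, 1.0000
Σ (Xₖ−Xₖ₋₁)(Yₖ+Yₖ₋₁) = (1/5)(0.0370+0.0000) + (1/5)(0.1670+0.0370) + (1/5)(0.3980+0.1670) + (1/5)(0.6620+0.3980) + (1/5)(1.0000+0.6620)
  = 0.0074 + 0.0408 + 0.1130 + 0.2120 + 0.3324 = 0.7056
G = 1 − 0.7056 = 0.2944

0.294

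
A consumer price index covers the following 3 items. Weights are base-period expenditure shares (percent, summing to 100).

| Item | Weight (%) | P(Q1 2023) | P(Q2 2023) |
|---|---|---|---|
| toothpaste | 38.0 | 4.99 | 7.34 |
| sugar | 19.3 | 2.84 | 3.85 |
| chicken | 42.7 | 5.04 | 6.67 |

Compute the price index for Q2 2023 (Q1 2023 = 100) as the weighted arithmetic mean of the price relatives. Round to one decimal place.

toothpaste: 38.0 × (7.34/4.99) = 38.0 × 1.470942 = 55.8958
sugar: 19.3 × (3.85/2.84) = 19.3 × 1.355634 = 26.1637
chicken: 42.7 × (6.67/5.04) = 42.7 × 1.323413 = 56.5097
Index = Σ wᵢ·(p₁ᵢ/p₀ᵢ) = 55.8958 + 26.1637 + 56.5097 = 138.5692

138.6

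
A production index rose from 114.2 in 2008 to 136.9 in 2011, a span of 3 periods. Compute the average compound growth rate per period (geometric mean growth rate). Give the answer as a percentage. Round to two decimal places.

6.23%

Growth factor = (136.9/114.2)^(1/3) = (1.198774)^(1/3) = 1.062297
Growth rate = 1.062297 − 1 = 0.062297 = 6.2297%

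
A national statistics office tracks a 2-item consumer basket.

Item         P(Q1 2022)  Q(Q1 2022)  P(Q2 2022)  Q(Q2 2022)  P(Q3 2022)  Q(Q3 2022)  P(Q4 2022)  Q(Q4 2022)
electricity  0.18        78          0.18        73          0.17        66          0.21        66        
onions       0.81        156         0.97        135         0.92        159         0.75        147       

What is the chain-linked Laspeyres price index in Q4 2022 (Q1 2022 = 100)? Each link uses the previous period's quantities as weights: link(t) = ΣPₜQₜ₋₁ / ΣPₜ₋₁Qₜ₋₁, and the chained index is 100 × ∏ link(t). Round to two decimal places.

94.37

Link Q1 2022→Q2 2022:
ΣP(Q2 2022)Q(Q1 2022) = 0.18×78 + 0.97×156 = 14.04 + 151.32 = 165.36
ΣP(Q1 2022)Q(Q1 2022) = 0.18×78 + 0.81×156 = 14.04 + 126.36 = 140.4
link = 165.36/140.4 = 1.177778
Link Q2 2022→Q3 2022:
ΣP(Q3 2022)Q(Q2 2022) = 0.17×73 + 0.92×135 = 12.41 + 124.2 = 136.61
ΣP(Q2 2022)Q(Q2 2022) = 0.18×73 + 0.97×135 = 13.14 + 130.95 = 144.09
link = 136.61/144.09 = 0.948088
Link Q3 2022→Q4 2022:
ΣP(Q4 2022)Q(Q3 2022) = 0.21×66 + 0.75×159 = 13.86 + 119.25 = 133.11
ΣP(Q3 2022)Q(Q3 2022) = 0.17×66 + 0.92×159 = 11.22 + 146.28 = 157.5
link = 133.11/157.5 = 0.845143
Chained index = 100 × 1.177778 × 0.948088 × 0.845143 = 94.3718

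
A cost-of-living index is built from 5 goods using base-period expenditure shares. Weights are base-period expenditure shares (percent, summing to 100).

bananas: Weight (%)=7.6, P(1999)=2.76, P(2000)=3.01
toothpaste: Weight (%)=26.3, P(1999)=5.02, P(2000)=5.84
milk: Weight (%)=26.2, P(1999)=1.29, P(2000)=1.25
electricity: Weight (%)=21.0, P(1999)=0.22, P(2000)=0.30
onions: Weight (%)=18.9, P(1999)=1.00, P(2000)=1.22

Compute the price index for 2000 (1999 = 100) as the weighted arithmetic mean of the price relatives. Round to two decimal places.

bananas: 7.6 × (3.01/2.76) = 7.6 × 1.090580 = 8.2884
toothpaste: 26.3 × (5.84/5.02) = 26.3 × 1.163347 = 30.5960
milk: 26.2 × (1.25/1.29) = 26.2 × 0.968992 = 25.3876
electricity: 21.0 × (0.30/0.22) = 21.0 × 1.363636 = 28.6364
onions: 18.9 × (1.22/1.00) = 18.9 × 1.220000 = 23.0580
Index = Σ wᵢ·(p₁ᵢ/p₀ᵢ) = 8.2884 + 30.5960 + 25.3876 + 28.6364 + 23.0580 = 115.9664

115.97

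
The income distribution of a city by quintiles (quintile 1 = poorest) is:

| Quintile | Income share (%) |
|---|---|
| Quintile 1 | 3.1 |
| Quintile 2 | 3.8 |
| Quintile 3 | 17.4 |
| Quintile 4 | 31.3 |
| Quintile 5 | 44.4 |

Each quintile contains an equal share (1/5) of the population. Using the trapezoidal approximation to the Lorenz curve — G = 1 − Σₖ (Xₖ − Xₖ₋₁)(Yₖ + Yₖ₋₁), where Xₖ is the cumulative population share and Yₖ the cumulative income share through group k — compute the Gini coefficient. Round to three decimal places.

0.440

Cumulative income shares Yₖ: 0.0310, 0.0690, 0.2430, 0.5560, 1.0000
Σ (Xₖ−Xₖ₋₁)(Yₖ+Yₖ₋₁) = (1/5)(0.0310+0.0000) + (1/5)(0.0690+0.0310) + (1/5)(0.2430+0.0690) + (1/5)(0.5560+0.2430) + (1/5)(1.0000+0.5560)
  = 0.0062 + 0.0200 + 0.0624 + 0.1598 + 0.3112 = 0.5596
G = 1 − 0.5596 = 0.4404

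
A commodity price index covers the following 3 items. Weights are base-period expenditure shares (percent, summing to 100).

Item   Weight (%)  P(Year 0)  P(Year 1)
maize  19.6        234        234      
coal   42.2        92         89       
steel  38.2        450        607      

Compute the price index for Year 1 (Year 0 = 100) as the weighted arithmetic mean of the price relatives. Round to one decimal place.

maize: 19.6 × (234/234) = 19.6 × 1.000000 = 19.6000
coal: 42.2 × (89/92) = 42.2 × 0.967391 = 40.8239
steel: 38.2 × (607/450) = 38.2 × 1.348889 = 51.5276
Index = Σ wᵢ·(p₁ᵢ/p₀ᵢ) = 19.6000 + 40.8239 + 51.5276 = 111.9515

112.0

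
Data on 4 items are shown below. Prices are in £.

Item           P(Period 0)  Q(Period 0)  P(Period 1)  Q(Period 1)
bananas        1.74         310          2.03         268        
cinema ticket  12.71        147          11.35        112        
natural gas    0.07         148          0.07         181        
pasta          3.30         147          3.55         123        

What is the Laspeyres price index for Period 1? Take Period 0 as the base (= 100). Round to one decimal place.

97.5

Laspeyres price index uses base-period quantities as weights.
ΣP(Period 1)·Q(Period 0) = 2.03×310 + 11.35×147 + 0.07×148 + 3.55×147 = 629.3 + 1668.45 + 10.36 + 521.85 = 2829.96
ΣP(Period 0)·Q(Period 0) = 1.74×310 + 12.71×147 + 0.07×148 + 3.30×147 = 539.4 + 1868.37 + 10.36 + 485.1 = 2903.23
Index = 2829.96 / 2903.23 × 100 = 97.4763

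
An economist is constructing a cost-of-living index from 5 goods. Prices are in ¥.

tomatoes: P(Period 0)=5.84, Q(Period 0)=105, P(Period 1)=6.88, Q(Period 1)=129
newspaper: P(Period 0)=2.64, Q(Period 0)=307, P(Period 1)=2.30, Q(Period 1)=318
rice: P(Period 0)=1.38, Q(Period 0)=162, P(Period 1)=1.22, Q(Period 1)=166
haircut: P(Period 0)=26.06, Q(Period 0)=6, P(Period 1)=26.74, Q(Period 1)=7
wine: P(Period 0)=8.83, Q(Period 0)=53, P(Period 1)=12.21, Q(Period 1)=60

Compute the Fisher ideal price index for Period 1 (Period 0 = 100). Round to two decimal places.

Laspeyres component (base-period weights):
ΣP(Period 1)Q(Period 0) = 6.88×105 + 2.30×307 + 1.22×162 + 26.74×6 + 12.21×53 = 722.4 + 706.1 + 197.64 + 160.44 + 647.13 = 2433.71
ΣP(Period 0)Q(Period 0) = 5.84×105 + 2.64×307 + 1.38×162 + 26.06×6 + 8.83×53 = 613.2 + 810.48 + 223.56 + 156.36 + 467.99 = 2271.59
L = 2433.71 / 2271.59 × 100 = 107.1369
Paasche component (current-period weights):
ΣP(Period 1)Q(Period 1) = 6.88×129 + 2.30×318 + 1.22×166 + 26.74×7 + 12.21×60 = 887.52 + 731.4 + 202.52 + 187.18 + 732.6 = 2741.22
ΣP(Period 0)Q(Period 1) = 5.84×129 + 2.64×318 + 1.38×166 + 26.06×7 + 8.83×60 = 753.36 + 839.52 + 229.08 + 182.42 + 529.8 = 2534.18
P = 2741.22 / 2534.18 × 100 = 108.1699
Fisher = √(L × P) = √(107.1369 × 108.1699) = 107.6521

107.65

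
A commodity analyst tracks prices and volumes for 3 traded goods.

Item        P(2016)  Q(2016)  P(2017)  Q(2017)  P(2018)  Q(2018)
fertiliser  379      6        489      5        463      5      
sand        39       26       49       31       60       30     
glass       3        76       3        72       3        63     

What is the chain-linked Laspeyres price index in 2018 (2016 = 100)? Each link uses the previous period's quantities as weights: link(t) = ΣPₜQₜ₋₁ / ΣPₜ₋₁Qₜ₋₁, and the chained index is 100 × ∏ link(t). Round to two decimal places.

132.53

Link 2016→2017:
ΣP(2017)Q(2016) = 489×6 + 49×26 + 3×76 = 2934 + 1274 + 228 = 4436
ΣP(2016)Q(2016) = 379×6 + 39×26 + 3×76 = 2274 + 1014 + 228 = 3516
link = 4436/3516 = 1.261661
Link 2017→2018:
ΣP(2018)Q(2017) = 463×5 + 60×31 + 3×72 = 2315 + 1860 + 216 = 4391
ΣP(2017)Q(2017) = 489×5 + 49×31 + 3×72 = 2445 + 1519 + 216 = 4180
link = 4391/4180 = 1.050478
Chained index = 100 × 1.261661 × 1.050478 = 132.5348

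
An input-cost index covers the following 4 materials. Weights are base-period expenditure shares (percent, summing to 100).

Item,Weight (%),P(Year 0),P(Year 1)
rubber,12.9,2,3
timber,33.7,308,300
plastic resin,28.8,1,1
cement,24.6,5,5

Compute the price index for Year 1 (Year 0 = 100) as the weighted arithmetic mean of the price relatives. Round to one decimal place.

rubber: 12.9 × (3/2) = 12.9 × 1.500000 = 19.3500
timber: 33.7 × (300/308) = 33.7 × 0.974026 = 32.8247
plastic resin: 28.8 × (1/1) = 28.8 × 1.000000 = 28.8000
cement: 24.6 × (5/5) = 24.6 × 1.000000 = 24.6000
Index = Σ wᵢ·(p₁ᵢ/p₀ᵢ) = 19.3500 + 32.8247 + 28.8000 + 24.6000 = 105.5747

105.6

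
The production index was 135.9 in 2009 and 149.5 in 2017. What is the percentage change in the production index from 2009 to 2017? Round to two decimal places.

Change = (149.5 − 135.9) / 135.9 × 100
       = 13.6 / 135.9 × 100 = 10.0074%

10.01%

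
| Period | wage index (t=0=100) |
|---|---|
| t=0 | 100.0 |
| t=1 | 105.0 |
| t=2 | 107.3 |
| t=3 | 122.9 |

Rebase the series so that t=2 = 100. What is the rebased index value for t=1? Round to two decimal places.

Rebased(t=1) = 105.0 / 107.3 × 100 = 97.8565

97.86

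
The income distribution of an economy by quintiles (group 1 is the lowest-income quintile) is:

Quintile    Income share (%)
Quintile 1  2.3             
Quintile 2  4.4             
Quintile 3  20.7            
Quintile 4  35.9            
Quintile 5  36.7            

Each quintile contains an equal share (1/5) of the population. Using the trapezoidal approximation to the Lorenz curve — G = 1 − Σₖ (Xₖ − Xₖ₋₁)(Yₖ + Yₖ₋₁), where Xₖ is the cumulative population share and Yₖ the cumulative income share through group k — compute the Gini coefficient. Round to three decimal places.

0.401

Cumulative income shares Yₖ: 0.0230, 0.0670, 0.2740, 0.6330, 1.0000
Σ (Xₖ−Xₖ₋₁)(Yₖ+Yₖ₋₁) = (1/5)(0.0230+0.0000) + (1/5)(0.0670+0.0230) + (1/5)(0.2740+0.0670) + (1/5)(0.6330+0.2740) + (1/5)(1.0000+0.6330)
  = 0.0046 + 0.0180 + 0.0682 + 0.1814 + 0.3266 = 0.5988
G = 1 − 0.5988 = 0.4012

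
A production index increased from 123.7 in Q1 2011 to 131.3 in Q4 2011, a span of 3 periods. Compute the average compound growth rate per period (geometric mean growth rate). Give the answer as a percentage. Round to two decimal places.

2.01%

Growth factor = (131.3/123.7)^(1/3) = (1.061439)^(1/3) = 1.020074
Growth rate = 1.020074 − 1 = 0.020074 = 2.0074%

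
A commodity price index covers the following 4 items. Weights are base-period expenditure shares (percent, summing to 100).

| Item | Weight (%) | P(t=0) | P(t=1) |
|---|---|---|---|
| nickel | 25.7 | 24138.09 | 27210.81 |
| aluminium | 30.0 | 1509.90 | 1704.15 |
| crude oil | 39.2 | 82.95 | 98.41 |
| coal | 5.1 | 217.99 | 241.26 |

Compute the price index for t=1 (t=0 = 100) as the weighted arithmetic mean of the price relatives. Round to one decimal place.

nickel: 25.7 × (27210.81/24138.09) = 25.7 × 1.127298 = 28.9715
aluminium: 30.0 × (1704.15/1509.90) = 30.0 × 1.128651 = 33.8595
crude oil: 39.2 × (98.41/82.95) = 39.2 × 1.186377 = 46.5060
coal: 5.1 × (241.26/217.99) = 5.1 × 1.106748 = 5.6444
Index = Σ wᵢ·(p₁ᵢ/p₀ᵢ) = 28.9715 + 33.8595 + 46.5060 + 5.6444 = 114.9815

115.0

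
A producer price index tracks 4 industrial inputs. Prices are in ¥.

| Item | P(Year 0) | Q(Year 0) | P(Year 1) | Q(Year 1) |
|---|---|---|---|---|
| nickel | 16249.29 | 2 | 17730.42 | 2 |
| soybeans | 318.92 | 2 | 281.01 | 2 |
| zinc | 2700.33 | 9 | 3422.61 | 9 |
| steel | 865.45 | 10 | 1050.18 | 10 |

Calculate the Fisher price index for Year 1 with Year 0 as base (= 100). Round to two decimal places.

Laspeyres component (base-period weights):
ΣP(Year 1)Q(Year 0) = 17730.42×2 + 281.01×2 + 3422.61×9 + 1050.18×10 = 35460.84 + 562.02 + 30803.49 + 10501.8 = 77328.15
ΣP(Year 0)Q(Year 0) = 16249.29×2 + 318.92×2 + 2700.33×9 + 865.45×10 = 32498.58 + 637.84 + 24302.97 + 8654.5 = 66093.89
L = 77328.15 / 66093.89 × 100 = 116.9974
Paasche component (current-period weights):
ΣP(Year 1)Q(Year 1) = 17730.42×2 + 281.01×2 + 3422.61×9 + 1050.18×10 = 35460.84 + 562.02 + 30803.49 + 10501.8 = 77328.15
ΣP(Year 0)Q(Year 1) = 16249.29×2 + 318.92×2 + 2700.33×9 + 865.45×10 = 32498.58 + 637.84 + 24302.97 + 8654.5 = 66093.89
P = 77328.15 / 66093.89 × 100 = 116.9974
Fisher = √(L × P) = √(116.9974 × 116.9974) = 116.9974

117.00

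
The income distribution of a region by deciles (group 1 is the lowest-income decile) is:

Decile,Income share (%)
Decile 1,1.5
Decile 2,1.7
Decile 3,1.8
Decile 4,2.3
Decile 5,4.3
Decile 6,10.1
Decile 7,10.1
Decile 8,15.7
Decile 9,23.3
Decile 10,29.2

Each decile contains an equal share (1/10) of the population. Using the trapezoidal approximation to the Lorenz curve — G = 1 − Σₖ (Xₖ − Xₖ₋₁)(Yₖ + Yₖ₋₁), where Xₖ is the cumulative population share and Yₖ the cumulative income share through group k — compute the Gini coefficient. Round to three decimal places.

Cumulative income shares Yₖ: 0.0150, 0.0320, 0.0500, 0.0730, 0.1160, 0.2170, 0.3180, 0.4750, 0.7080, 1.0000
Σ (Xₖ−Xₖ₋₁)(Yₖ+Yₖ₋₁) = (1/10)(0.0150+0.0000) + (1/10)(0.0320+0.0150) + (1/10)(0.0500+0.0320) + (1/10)(0.0730+0.0500) + (1/10)(0.1160+0.0730) + (1/10)(0.2170+0.1160) + (1/10)(0.3180+0.2170) + (1/10)(0.4750+0.3180) + (1/10)(0.7080+0.4750) + (1/10)(1.0000+0.7080)
  = 0.0015 + 0.0047 + 0.0082 + 0.0123 + 0.0189 + 0.0333 + 0.0535 + 0.0793 + 0.1183 + 0.1708 = 0.5008
G = 1 − 0.5008 = 0.4992

0.499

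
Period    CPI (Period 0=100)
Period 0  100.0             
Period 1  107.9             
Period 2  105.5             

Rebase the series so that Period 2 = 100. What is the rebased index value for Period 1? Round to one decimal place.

Rebased(Period 1) = 107.9 / 105.5 × 100 = 102.2749

102.3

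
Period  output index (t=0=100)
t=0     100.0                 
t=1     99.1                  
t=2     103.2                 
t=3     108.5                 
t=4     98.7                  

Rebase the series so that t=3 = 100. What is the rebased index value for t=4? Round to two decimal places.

90.97

Rebased(t=4) = 98.7 / 108.5 × 100 = 90.9677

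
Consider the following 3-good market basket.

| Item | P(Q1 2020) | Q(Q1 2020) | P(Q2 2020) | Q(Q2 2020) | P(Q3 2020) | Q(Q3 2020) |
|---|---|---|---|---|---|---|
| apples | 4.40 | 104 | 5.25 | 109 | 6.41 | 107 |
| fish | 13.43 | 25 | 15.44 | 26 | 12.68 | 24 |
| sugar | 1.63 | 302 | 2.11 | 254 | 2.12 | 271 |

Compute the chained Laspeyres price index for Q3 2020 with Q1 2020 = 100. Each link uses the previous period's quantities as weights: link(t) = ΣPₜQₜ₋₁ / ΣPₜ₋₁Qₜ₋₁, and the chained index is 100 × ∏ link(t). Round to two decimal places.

126.69

Link Q1 2020→Q2 2020:
ΣP(Q2 2020)Q(Q1 2020) = 5.25×104 + 15.44×25 + 2.11×302 = 546 + 386 + 637.22 = 1569.22
ΣP(Q1 2020)Q(Q1 2020) = 4.40×104 + 13.43×25 + 1.63×302 = 457.6 + 335.75 + 492.26 = 1285.61
link = 1569.22/1285.61 = 1.220603
Link Q2 2020→Q3 2020:
ΣP(Q3 2020)Q(Q2 2020) = 6.41×109 + 12.68×26 + 2.12×254 = 698.69 + 329.68 + 538.48 = 1566.85
ΣP(Q2 2020)Q(Q2 2020) = 5.25×109 + 15.44×26 + 2.11×254 = 572.25 + 401.44 + 535.94 = 1509.63
link = 1566.85/1509.63 = 1.037903
Chained index = 100 × 1.220603 × 1.037903 = 126.6868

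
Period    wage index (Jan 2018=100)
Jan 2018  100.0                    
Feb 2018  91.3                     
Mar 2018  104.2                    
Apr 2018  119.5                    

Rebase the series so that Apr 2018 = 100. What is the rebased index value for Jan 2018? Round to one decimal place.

Rebased(Jan 2018) = 100.0 / 119.5 × 100 = 83.6820

83.7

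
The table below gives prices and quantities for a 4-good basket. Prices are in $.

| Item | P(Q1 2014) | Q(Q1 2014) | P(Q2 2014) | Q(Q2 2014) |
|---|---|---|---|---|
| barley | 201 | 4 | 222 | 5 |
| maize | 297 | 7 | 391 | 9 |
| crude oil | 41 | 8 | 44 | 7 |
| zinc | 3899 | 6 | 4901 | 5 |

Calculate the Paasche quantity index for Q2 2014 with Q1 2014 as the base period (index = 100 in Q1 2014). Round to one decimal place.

Paasche quantity index uses current-period prices as weights.
ΣP(Q2 2014)·Q(Q2 2014) = 222×5 + 391×9 + 44×7 + 4901×5 = 1110 + 3519 + 308 + 24505 = 29442
ΣP(Q2 2014)·Q(Q1 2014) = 222×4 + 391×7 + 44×8 + 4901×6 = 888 + 2737 + 352 + 29406 = 33383
Index = 29442 / 33383 × 100 = 88.1946

88.2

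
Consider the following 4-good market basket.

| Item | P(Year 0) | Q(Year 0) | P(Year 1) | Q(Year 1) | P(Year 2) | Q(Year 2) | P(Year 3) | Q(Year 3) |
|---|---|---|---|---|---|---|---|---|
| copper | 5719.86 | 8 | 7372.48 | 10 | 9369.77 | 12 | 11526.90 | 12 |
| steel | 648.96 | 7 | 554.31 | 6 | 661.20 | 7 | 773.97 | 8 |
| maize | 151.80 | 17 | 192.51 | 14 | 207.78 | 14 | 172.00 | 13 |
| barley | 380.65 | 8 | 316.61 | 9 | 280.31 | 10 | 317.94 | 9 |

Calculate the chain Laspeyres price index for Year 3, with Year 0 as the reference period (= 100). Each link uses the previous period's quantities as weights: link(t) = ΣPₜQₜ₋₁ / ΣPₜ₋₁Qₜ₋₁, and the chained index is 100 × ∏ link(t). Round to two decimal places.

186.39

Link Year 0→Year 1:
ΣP(Year 1)Q(Year 0) = 7372.48×8 + 554.31×7 + 192.51×17 + 316.61×8 = 58979.84 + 3880.17 + 3272.67 + 2532.88 = 68665.56
ΣP(Year 0)Q(Year 0) = 5719.86×8 + 648.96×7 + 151.80×17 + 380.65×8 = 45758.88 + 4542.72 + 2580.6 + 3045.2 = 55927.4
link = 68665.56/55927.4 = 1.227762
Link Year 1→Year 2:
ΣP(Year 2)Q(Year 1) = 9369.77×10 + 661.20×6 + 207.78×14 + 280.31×9 = 93697.7 + 3967.2 + 2908.92 + 2522.79 = 103096.61
ΣP(Year 1)Q(Year 1) = 7372.48×10 + 554.31×6 + 192.51×14 + 316.61×9 = 73724.8 + 3325.86 + 2695.14 + 2849.49 = 82595.29
link = 103096.61/82595.29 = 1.248214
Link Year 2→Year 3:
ΣP(Year 3)Q(Year 2) = 11526.90×12 + 773.97×7 + 172.00×14 + 317.94×10 = 138322.8 + 5417.79 + 2408 + 3179.4 = 149327.99
ΣP(Year 2)Q(Year 2) = 9369.77×12 + 661.20×7 + 207.78×14 + 280.31×10 = 112437.24 + 4628.4 + 2908.92 + 2803.1 = 122777.66
link = 149327.99/122777.66 = 1.216247
Chained index = 100 × 1.227762 × 1.248214 × 1.216247 = 186.3912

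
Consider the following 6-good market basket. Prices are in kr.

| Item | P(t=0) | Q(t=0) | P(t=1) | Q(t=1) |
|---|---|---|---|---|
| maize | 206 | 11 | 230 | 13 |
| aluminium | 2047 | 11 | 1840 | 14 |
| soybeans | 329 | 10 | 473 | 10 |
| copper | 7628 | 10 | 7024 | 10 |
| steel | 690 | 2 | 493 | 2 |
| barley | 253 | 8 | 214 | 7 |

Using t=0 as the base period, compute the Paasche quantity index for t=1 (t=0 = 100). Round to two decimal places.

Paasche quantity index uses current-period prices as weights.
ΣP(t=1)·Q(t=1) = 230×13 + 1840×14 + 473×10 + 7024×10 + 493×2 + 214×7 = 2990 + 25760 + 4730 + 70240 + 986 + 1498 = 106204
ΣP(t=1)·Q(t=0) = 230×11 + 1840×11 + 473×10 + 7024×10 + 493×2 + 214×8 = 2530 + 20240 + 4730 + 70240 + 986 + 1712 = 100438
Index = 106204 / 100438 × 100 = 105.7409

105.74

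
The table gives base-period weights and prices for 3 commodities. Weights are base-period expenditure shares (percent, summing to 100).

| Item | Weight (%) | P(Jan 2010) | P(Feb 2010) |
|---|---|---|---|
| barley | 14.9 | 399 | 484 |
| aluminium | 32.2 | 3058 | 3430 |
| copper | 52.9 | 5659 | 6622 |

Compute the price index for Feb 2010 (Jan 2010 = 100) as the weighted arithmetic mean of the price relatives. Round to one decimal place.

116.1

barley: 14.9 × (484/399) = 14.9 × 1.213033 = 18.0742
aluminium: 32.2 × (3430/3058) = 32.2 × 1.121648 = 36.1171
copper: 52.9 × (6622/5659) = 52.9 × 1.170171 = 61.9021
Index = Σ wᵢ·(p₁ᵢ/p₀ᵢ) = 18.0742 + 36.1171 + 61.9021 = 116.0933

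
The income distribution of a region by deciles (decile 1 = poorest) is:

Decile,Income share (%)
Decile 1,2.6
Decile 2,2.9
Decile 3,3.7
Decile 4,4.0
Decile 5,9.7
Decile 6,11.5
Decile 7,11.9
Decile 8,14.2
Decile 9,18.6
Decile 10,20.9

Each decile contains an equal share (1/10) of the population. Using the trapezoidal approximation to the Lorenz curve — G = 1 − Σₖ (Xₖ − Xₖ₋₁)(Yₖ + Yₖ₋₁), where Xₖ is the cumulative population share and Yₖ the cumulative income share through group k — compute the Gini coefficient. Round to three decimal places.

0.353

Cumulative income shares Yₖ: 0.0260, 0.0550, 0.0920, 0.1320, 0.2290, 0.3440, 0.4630, 0.6050, 0.7910, 1.0000
Σ (Xₖ−Xₖ₋₁)(Yₖ+Yₖ₋₁) = (1/10)(0.0260+0.0000) + (1/10)(0.0550+0.0260) + (1/10)(0.0920+0.0550) + (1/10)(0.1320+0.0920) + (1/10)(0.2290+0.1320) + (1/10)(0.3440+0.2290) + (1/10)(0.4630+0.3440) + (1/10)(0.6050+0.4630) + (1/10)(0.7910+0.6050) + (1/10)(1.0000+0.7910)
  = 0.0026 + 0.0081 + 0.0147 + 0.0224 + 0.0361 + 0.0573 + 0.0807 + 0.1068 + 0.1396 + 0.1791 = 0.6474
G = 1 − 0.6474 = 0.3526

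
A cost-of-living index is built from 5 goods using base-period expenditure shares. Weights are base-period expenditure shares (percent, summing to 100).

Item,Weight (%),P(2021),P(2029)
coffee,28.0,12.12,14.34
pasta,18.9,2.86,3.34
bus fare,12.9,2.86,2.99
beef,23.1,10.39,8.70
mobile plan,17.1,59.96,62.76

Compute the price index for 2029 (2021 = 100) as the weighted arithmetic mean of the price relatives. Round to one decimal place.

105.9

coffee: 28.0 × (14.34/12.12) = 28.0 × 1.183168 = 33.1287
pasta: 18.9 × (3.34/2.86) = 18.9 × 1.167832 = 22.0720
bus fare: 12.9 × (2.99/2.86) = 12.9 × 1.045455 = 13.4864
beef: 23.1 × (8.70/10.39) = 23.1 × 0.837344 = 19.3426
mobile plan: 17.1 × (62.76/59.96) = 17.1 × 1.046698 = 17.8985
Index = Σ wᵢ·(p₁ᵢ/p₀ᵢ) = 33.1287 + 22.0720 + 13.4864 + 19.3426 + 17.8985 = 105.9283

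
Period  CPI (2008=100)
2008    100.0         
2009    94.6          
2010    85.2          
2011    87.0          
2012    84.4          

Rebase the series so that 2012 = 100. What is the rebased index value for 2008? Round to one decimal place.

Rebased(2008) = 100.0 / 84.4 × 100 = 118.4834

118.5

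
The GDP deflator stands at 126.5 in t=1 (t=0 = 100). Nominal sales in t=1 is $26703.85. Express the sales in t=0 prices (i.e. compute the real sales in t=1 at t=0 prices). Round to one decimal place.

Real = Nominal ÷ (Index/100) = 26703.85 ÷ (126.5/100)
     = 26703.85 ÷ 1.265 = 21109.7628

21109.8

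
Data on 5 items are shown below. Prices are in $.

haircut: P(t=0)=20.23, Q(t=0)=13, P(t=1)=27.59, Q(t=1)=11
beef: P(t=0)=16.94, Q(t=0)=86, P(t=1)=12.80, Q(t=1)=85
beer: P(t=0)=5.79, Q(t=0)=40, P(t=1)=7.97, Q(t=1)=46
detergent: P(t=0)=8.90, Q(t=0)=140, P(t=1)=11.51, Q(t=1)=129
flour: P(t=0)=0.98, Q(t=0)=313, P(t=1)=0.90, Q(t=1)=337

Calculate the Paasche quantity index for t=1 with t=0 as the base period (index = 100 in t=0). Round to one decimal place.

Paasche quantity index uses current-period prices as weights.
ΣP(t=1)·Q(t=1) = 27.59×11 + 12.80×85 + 7.97×46 + 11.51×129 + 0.90×337 = 303.49 + 1088 + 366.62 + 1484.79 + 303.3 = 3546.2
ΣP(t=1)·Q(t=0) = 27.59×13 + 12.80×86 + 7.97×40 + 11.51×140 + 0.90×313 = 358.67 + 1100.8 + 318.8 + 1611.4 + 281.7 = 3671.37
Index = 3546.2 / 3671.37 × 100 = 96.5906

96.6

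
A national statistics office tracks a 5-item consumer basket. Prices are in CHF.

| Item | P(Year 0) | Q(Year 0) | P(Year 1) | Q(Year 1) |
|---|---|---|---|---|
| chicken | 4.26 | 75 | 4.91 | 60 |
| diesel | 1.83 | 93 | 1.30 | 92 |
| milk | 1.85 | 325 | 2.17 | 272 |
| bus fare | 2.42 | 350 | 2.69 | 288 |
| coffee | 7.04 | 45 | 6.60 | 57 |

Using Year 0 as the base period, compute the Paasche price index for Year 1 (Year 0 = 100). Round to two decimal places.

106.42

Paasche price index uses current-period quantities as weights.
ΣP(Year 1)·Q(Year 1) = 4.91×60 + 1.30×92 + 2.17×272 + 2.69×288 + 6.60×57 = 294.6 + 119.6 + 590.24 + 774.72 + 376.2 = 2155.36
ΣP(Year 0)·Q(Year 1) = 4.26×60 + 1.83×92 + 1.85×272 + 2.42×288 + 7.04×57 = 255.6 + 168.36 + 503.2 + 696.96 + 401.28 = 2025.4
Index = 2155.36 / 2025.4 × 100 = 106.4165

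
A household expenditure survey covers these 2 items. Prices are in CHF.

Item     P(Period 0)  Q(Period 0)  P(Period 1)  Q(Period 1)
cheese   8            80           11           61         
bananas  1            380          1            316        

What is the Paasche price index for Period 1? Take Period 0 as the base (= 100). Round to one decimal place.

Paasche price index uses current-period quantities as weights.
ΣP(Period 1)·Q(Period 1) = 11×61 + 1×316 = 671 + 316 = 987
ΣP(Period 0)·Q(Period 1) = 8×61 + 1×316 = 488 + 316 = 804
Index = 987 / 804 × 100 = 122.7612

122.8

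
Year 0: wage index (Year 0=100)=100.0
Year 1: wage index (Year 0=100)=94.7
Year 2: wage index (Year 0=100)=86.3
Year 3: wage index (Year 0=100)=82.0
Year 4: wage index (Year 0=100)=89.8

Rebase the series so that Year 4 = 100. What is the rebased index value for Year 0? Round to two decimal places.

111.36

Rebased(Year 0) = 100.0 / 89.8 × 100 = 111.3586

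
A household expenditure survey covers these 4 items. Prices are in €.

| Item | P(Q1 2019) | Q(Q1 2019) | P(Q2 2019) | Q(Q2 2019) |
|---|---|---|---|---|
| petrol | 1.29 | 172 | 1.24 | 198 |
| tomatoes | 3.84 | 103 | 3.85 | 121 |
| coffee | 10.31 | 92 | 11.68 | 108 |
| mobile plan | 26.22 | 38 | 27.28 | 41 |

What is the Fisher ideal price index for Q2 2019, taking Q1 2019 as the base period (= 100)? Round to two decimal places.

106.24

Laspeyres component (base-period weights):
ΣP(Q2 2019)Q(Q1 2019) = 1.24×172 + 3.85×103 + 11.68×92 + 27.28×38 = 213.28 + 396.55 + 1074.56 + 1036.64 = 2721.03
ΣP(Q1 2019)Q(Q1 2019) = 1.29×172 + 3.84×103 + 10.31×92 + 26.22×38 = 221.88 + 395.52 + 948.52 + 996.36 = 2562.28
L = 2721.03 / 2562.28 × 100 = 106.1957
Paasche component (current-period weights):
ΣP(Q2 2019)Q(Q2 2019) = 1.24×198 + 3.85×121 + 11.68×108 + 27.28×41 = 245.52 + 465.85 + 1261.44 + 1118.48 = 3091.29
ΣP(Q1 2019)Q(Q2 2019) = 1.29×198 + 3.84×121 + 10.31×108 + 26.22×41 = 255.42 + 464.64 + 1113.48 + 1075.02 = 2908.56
P = 3091.29 / 2908.56 × 100 = 106.2825
Fisher = √(L × P) = √(106.1957 × 106.2825) = 106.2391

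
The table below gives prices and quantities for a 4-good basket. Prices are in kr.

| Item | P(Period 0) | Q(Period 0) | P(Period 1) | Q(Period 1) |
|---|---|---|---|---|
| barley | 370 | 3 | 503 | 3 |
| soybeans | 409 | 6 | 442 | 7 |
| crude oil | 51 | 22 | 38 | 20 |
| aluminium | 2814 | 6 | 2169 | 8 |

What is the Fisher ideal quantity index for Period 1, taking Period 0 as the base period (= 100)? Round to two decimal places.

126.81

Laspeyres component (base-period weights):
ΣP(Period 0)Q(Period 1) = 370×3 + 409×7 + 51×20 + 2814×8 = 1110 + 2863 + 1020 + 22512 = 27505
ΣP(Period 0)Q(Period 0) = 370×3 + 409×6 + 51×22 + 2814×6 = 1110 + 2454 + 1122 + 16884 = 21570
L = 27505 / 21570 × 100 = 127.5151
Paasche component (current-period weights):
ΣP(Period 1)Q(Period 1) = 503×3 + 442×7 + 38×20 + 2169×8 = 1509 + 3094 + 760 + 17352 = 22715
ΣP(Period 1)Q(Period 0) = 503×3 + 442×6 + 38×22 + 2169×6 = 1509 + 2652 + 836 + 13014 = 18011
P = 22715 / 18011 × 100 = 126.1174
Fisher = √(L × P) = √(127.5151 × 126.1174) = 126.8143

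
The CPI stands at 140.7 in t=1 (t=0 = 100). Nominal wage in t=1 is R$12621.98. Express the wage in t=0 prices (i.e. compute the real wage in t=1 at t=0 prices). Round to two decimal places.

Real = Nominal ÷ (Index/100) = 12621.98 ÷ (140.7/100)
     = 12621.98 ÷ 1.407 = 8970.8458

8970.85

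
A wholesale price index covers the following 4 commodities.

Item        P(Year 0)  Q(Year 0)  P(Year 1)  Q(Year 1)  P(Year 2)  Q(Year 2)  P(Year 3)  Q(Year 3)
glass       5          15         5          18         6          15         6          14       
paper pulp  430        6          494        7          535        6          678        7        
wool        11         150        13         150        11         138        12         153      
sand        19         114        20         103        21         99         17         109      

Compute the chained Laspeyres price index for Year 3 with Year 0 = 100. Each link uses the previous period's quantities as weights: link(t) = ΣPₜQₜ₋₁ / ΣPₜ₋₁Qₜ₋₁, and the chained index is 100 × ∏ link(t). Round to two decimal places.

123.85

Link Year 0→Year 1:
ΣP(Year 1)Q(Year 0) = 5×15 + 494×6 + 13×150 + 20×114 = 75 + 2964 + 1950 + 2280 = 7269
ΣP(Year 0)Q(Year 0) = 5×15 + 430×6 + 11×150 + 19×114 = 75 + 2580 + 1650 + 2166 = 6471
link = 7269/6471 = 1.123319
Link Year 1→Year 2:
ΣP(Year 2)Q(Year 1) = 6×18 + 535×7 + 11×150 + 21×103 = 108 + 3745 + 1650 + 2163 = 7666
ΣP(Year 1)Q(Year 1) = 5×18 + 494×7 + 13×150 + 20×103 = 90 + 3458 + 1950 + 2060 = 7558
link = 7666/7558 = 1.014289
Link Year 2→Year 3:
ΣP(Year 3)Q(Year 2) = 6×15 + 678×6 + 12×138 + 17×99 = 90 + 4068 + 1656 + 1683 = 7497
ΣP(Year 2)Q(Year 2) = 6×15 + 535×6 + 11×138 + 21×99 = 90 + 3210 + 1518 + 2079 = 6897
link = 7497/6897 = 1.086994
Chained index = 100 × 1.123319 × 1.014289 × 1.086994 = 123.8490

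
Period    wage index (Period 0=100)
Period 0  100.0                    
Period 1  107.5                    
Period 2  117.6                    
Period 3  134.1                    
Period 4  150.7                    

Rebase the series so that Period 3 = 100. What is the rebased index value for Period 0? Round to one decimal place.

Rebased(Period 0) = 100.0 / 134.1 × 100 = 74.5712

74.6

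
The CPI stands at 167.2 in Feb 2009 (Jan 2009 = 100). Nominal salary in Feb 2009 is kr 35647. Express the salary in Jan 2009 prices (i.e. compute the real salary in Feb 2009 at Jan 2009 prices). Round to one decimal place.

21320.0

Real = Nominal ÷ (Index/100) = 35647 ÷ (167.2/100)
     = 35647 ÷ 1.672 = 21319.9761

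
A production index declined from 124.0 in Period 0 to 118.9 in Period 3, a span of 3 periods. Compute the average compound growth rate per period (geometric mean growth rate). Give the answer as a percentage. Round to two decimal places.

-1.39%

Growth factor = (118.9/124.0)^(1/3) = (0.958871)^(1/3) = 0.986098
Growth rate = 0.986098 − 1 = -0.013902 = -1.3902%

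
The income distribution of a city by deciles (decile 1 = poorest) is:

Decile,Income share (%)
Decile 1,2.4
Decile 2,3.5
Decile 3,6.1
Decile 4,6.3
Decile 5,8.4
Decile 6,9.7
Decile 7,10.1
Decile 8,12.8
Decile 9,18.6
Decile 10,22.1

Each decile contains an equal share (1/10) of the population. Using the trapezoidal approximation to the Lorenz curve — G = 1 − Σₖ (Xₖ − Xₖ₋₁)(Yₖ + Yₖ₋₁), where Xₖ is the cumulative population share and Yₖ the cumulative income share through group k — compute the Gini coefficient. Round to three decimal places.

Cumulative income shares Yₖ: 0.0240, 0.0590, 0.1200, 0.1830, 0.2670, 0.3640, 0.4650, 0.5930, 0.7790, 1.0000
Σ (Xₖ−Xₖ₋₁)(Yₖ+Yₖ₋₁) = (1/10)(0.0240+0.0000) + (1/10)(0.0590+0.0240) + (1/10)(0.1200+0.0590) + (1/10)(0.1830+0.1200) + (1/10)(0.2670+0.1830) + (1/10)(0.3640+0.2670) + (1/10)(0.4650+0.3640) + (1/10)(0.5930+0.4650) + (1/10)(0.7790+0.5930) + (1/10)(1.0000+0.7790)
  = 0.0024 + 0.0083 + 0.0179 + 0.0303 + 0.0450 + 0.0631 + 0.0829 + 0.1058 + 0.1372 + 0.1779 = 0.6708
G = 1 − 0.6708 = 0.3292

0.329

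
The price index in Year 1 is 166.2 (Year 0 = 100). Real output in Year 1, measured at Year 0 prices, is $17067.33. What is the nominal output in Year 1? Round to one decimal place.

28365.9

Nominal = Real × (Index/100) = 17067.33 × (166.2/100)
        = 17067.33 × 1.662 = 28365.9025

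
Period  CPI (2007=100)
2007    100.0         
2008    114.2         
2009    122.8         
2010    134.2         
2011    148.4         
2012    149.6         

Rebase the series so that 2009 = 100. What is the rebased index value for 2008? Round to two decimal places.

93.00

Rebased(2008) = 114.2 / 122.8 × 100 = 92.9967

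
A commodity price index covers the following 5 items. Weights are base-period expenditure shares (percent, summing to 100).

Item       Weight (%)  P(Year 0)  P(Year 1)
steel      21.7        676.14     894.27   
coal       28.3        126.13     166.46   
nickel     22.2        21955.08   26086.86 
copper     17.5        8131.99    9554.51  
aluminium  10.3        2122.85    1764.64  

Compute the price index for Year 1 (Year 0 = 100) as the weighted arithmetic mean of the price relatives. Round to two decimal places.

121.55

steel: 21.7 × (894.27/676.14) = 21.7 × 1.322611 = 28.7007
coal: 28.3 × (166.46/126.13) = 28.3 × 1.319749 = 37.3489
nickel: 22.2 × (26086.86/21955.08) = 22.2 × 1.188192 = 26.3779
copper: 17.5 × (9554.51/8131.99) = 17.5 × 1.174929 = 20.5613
aluminium: 10.3 × (1764.64/2122.85) = 10.3 × 0.831260 = 8.5620
Index = Σ wᵢ·(p₁ᵢ/p₀ᵢ) = 28.7007 + 37.3489 + 26.3779 + 20.5613 + 8.5620 = 121.5507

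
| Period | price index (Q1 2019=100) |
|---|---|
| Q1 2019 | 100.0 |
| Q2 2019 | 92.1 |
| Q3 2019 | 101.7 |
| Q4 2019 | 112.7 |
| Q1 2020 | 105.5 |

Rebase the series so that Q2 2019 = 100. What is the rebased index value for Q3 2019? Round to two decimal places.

Rebased(Q3 2019) = 101.7 / 92.1 × 100 = 110.4235

110.42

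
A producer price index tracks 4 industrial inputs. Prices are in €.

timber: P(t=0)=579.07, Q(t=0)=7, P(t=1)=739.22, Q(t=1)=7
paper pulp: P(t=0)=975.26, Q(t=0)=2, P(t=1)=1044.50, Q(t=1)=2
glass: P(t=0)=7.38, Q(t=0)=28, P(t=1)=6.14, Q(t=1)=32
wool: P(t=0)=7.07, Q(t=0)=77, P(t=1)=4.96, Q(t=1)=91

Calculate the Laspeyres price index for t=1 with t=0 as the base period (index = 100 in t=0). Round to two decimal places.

115.73

Laspeyres price index uses base-period quantities as weights.
ΣP(t=1)·Q(t=0) = 739.22×7 + 1044.50×2 + 6.14×28 + 4.96×77 = 5174.54 + 2089 + 171.92 + 381.92 = 7817.38
ΣP(t=0)·Q(t=0) = 579.07×7 + 975.26×2 + 7.38×28 + 7.07×77 = 4053.49 + 1950.52 + 206.64 + 544.39 = 6755.04
Index = 7817.38 / 6755.04 × 100 = 115.7266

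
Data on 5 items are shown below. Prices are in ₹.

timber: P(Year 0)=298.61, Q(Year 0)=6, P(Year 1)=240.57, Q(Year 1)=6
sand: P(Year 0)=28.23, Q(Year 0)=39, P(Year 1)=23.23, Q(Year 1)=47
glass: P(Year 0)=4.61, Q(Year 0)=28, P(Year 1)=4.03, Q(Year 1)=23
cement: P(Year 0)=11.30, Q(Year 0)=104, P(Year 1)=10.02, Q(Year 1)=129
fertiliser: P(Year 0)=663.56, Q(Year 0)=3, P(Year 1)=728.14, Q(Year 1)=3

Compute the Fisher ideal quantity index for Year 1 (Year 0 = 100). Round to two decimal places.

107.58

Laspeyres component (base-period weights):
ΣP(Year 0)Q(Year 1) = 298.61×6 + 28.23×47 + 4.61×23 + 11.30×129 + 663.56×3 = 1791.66 + 1326.81 + 106.03 + 1457.7 + 1990.68 = 6672.88
ΣP(Year 0)Q(Year 0) = 298.61×6 + 28.23×39 + 4.61×28 + 11.30×104 + 663.56×3 = 1791.66 + 1100.97 + 129.08 + 1175.2 + 1990.68 = 6187.59
L = 6672.88 / 6187.59 × 100 = 107.8430
Paasche component (current-period weights):
ΣP(Year 1)Q(Year 1) = 240.57×6 + 23.23×47 + 4.03×23 + 10.02×129 + 728.14×3 = 1443.42 + 1091.81 + 92.69 + 1292.58 + 2184.42 = 6104.92
ΣP(Year 1)Q(Year 0) = 240.57×6 + 23.23×39 + 4.03×28 + 10.02×104 + 728.14×3 = 1443.42 + 905.97 + 112.84 + 1042.08 + 2184.42 = 5688.73
P = 6104.92 / 5688.73 × 100 = 107.3160
Fisher = √(L × P) = √(107.8430 × 107.3160) = 107.5792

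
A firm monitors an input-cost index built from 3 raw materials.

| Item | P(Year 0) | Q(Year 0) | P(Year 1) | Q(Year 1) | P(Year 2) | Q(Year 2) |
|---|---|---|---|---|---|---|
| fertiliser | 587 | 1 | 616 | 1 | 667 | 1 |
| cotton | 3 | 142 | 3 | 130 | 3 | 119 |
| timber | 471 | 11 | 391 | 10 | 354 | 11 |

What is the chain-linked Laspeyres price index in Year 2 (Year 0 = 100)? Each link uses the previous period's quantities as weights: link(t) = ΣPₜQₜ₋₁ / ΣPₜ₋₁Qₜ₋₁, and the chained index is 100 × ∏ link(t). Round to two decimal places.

80.66

Link Year 0→Year 1:
ΣP(Year 1)Q(Year 0) = 616×1 + 3×142 + 391×11 = 616 + 426 + 4301 = 5343
ΣP(Year 0)Q(Year 0) = 587×1 + 3×142 + 471×11 = 587 + 426 + 5181 = 6194
link = 5343/6194 = 0.862609
Link Year 1→Year 2:
ΣP(Year 2)Q(Year 1) = 667×1 + 3×130 + 354×10 = 667 + 390 + 3540 = 4597
ΣP(Year 1)Q(Year 1) = 616×1 + 3×130 + 391×10 = 616 + 390 + 3910 = 4916
link = 4597/4916 = 0.935110
Chained index = 100 × 0.862609 × 0.935110 = 80.6634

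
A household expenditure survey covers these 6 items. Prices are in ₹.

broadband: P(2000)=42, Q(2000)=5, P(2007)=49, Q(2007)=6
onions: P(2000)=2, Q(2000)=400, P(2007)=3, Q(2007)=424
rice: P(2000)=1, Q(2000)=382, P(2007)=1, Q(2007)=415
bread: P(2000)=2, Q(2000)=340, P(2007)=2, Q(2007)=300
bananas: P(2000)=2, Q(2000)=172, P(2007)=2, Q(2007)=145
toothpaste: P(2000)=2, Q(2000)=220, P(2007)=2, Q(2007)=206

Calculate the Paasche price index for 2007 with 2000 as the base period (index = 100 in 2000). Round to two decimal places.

Paasche price index uses current-period quantities as weights.
ΣP(2007)·Q(2007) = 49×6 + 3×424 + 1×415 + 2×300 + 2×145 + 2×206 = 294 + 1272 + 415 + 600 + 290 + 412 = 3283
ΣP(2000)·Q(2007) = 42×6 + 2×424 + 1×415 + 2×300 + 2×145 + 2×206 = 252 + 848 + 415 + 600 + 290 + 412 = 2817
Index = 3283 / 2817 × 100 = 116.5424

116.54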